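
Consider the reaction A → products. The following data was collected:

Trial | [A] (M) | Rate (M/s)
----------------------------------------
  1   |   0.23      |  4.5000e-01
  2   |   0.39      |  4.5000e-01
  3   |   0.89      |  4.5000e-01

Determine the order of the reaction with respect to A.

zeroth order (0)

Step 1: Compare trials - when concentration changes, rate stays constant.
Step 2: rate₂/rate₁ = 4.5000e-01/4.5000e-01 = 1
Step 3: [A]₂/[A]₁ = 0.39/0.23 = 1.696
Step 4: Since rate ratio ≈ (conc ratio)^0, the reaction is zeroth order.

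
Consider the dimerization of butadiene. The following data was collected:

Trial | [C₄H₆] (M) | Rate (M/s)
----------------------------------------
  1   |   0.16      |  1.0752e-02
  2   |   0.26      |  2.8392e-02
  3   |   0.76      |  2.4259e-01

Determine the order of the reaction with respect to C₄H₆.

second order (2)

Step 1: Compare trials to find order n where rate₂/rate₁ = ([C₄H₆]₂/[C₄H₆]₁)^n
Step 2: rate₂/rate₁ = 2.8392e-02/1.0752e-02 = 2.641
Step 3: [C₄H₆]₂/[C₄H₆]₁ = 0.26/0.16 = 1.625
Step 4: n = ln(2.641)/ln(1.625) = 2.00 ≈ 2
Step 5: The reaction is second order in C₄H₆.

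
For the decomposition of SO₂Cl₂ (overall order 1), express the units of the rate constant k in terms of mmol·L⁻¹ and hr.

hr⁻¹

Step 1: For overall order n, rate = k × (concentration)^n.
Step 2: Rate has units mmol·L⁻¹·hr⁻¹; concentration term has units (mmol·L⁻¹)^1.
Step 3: k = rate / (concentration)^n, so units of k = (mmol·L⁻¹)^(1-1)·hr⁻¹ = hr⁻¹.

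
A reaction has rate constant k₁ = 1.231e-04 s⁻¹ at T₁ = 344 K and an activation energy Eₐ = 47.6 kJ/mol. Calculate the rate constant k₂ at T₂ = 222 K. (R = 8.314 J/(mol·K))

1.312e-08 s⁻¹

Step 1: Use the two-temperature Arrhenius form: ln(k₂/k₁) = -Eₐ/R × (1/T₂ - 1/T₁)
Step 2: Convert Eₐ to J/mol: 47.6 kJ/mol = 47600 J/mol
Step 3: 1/T₂ - 1/T₁ = 1/222 - 1/344 = 1.597528e-03 K⁻¹
Step 4: ln(k₂/k₁) = -47600/8.314 × 1.597528e-03 = -9.14630
Step 5: k₂ = k₁ × exp(-9.14630) = 1.231e-04 × 1.06614e-04 = 1.312e-08 s⁻¹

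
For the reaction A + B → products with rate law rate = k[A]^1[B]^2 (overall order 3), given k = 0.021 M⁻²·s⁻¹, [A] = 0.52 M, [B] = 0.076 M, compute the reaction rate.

6.307e-05 M/s

Step 1: The rate law is rate = k[A]^1[B]^2, overall order = 1+2 = 3
Step 2: Substitute values: rate = 0.021 × (0.52)^1 × (0.076)^2
Step 3: rate = 0.021 × 0.52 × 0.005776 = 6.30739e-05 M/s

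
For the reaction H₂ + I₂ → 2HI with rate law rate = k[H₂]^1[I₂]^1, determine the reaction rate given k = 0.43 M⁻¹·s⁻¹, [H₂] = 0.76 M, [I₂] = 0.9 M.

0.2941 M/s

Step 1: The rate law is rate = k[H₂]^1[I₂]^1
Step 2: Substitute: rate = 0.43 × (0.76)^1 × (0.9)^1
Step 3: rate = 0.43 × 0.76 × 0.9 = 0.29412 M/s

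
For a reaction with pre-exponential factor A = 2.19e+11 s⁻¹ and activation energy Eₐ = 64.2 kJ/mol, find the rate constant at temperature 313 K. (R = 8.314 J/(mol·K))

4.23e+00 s⁻¹

Step 1: Use the Arrhenius equation: k = A × exp(-Eₐ/RT)
Step 2: Convert Eₐ to J/mol: 64.2 kJ/mol = 64200 J/mol
Step 3: Calculate the exponent: -Eₐ/(RT) = -64200/(8.314 × 313) = -24.67065
Step 4: k = 2.19e+11 × exp(-24.67065)
Step 5: k = 2.19e+11 × 1.93051e-11 = 4.2278e+00 s⁻¹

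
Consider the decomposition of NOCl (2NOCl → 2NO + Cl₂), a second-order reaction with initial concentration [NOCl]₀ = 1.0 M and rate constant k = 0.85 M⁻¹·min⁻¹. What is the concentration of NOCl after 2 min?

0.3704 M

Step 1: For a second-order reaction: 1/[NOCl] = 1/[NOCl]₀ + kt
Step 2: 1/[NOCl] = 1/1.0 + 0.85 × 2
Step 3: 1/[NOCl] = 1 + 1.7 = 2.7
Step 4: [NOCl] = 1/2.7 = 0.3704 M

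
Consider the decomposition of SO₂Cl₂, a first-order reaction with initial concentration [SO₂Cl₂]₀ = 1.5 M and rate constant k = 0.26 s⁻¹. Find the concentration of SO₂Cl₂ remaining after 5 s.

0.4088 M

Step 1: For a first-order reaction: [SO₂Cl₂] = [SO₂Cl₂]₀ × e^(-kt)
Step 2: [SO₂Cl₂] = 1.5 × e^(-0.26 × 5)
Step 3: [SO₂Cl₂] = 1.5 × e^(-1.3)
Step 4: [SO₂Cl₂] = 1.5 × 0.272532 = 0.4088 M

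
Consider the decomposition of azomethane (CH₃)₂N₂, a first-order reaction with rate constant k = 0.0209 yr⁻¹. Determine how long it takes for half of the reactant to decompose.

33.16 yr

Step 1: For a first-order reaction, t₁/₂ = ln(2)/k
Step 2: t₁/₂ = ln(2)/0.0209
Step 3: t₁/₂ = 0.6931/0.0209 = 33.16 yr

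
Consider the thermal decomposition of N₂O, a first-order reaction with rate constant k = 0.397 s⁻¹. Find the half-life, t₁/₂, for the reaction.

1.746 s

Step 1: For a first-order reaction, t₁/₂ = ln(2)/k
Step 2: t₁/₂ = ln(2)/0.397
Step 3: t₁/₂ = 0.6931/0.397 = 1.746 s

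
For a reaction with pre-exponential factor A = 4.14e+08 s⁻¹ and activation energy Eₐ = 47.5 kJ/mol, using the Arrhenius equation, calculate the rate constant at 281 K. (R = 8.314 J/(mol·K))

6.12e-01 s⁻¹

Step 1: Use the Arrhenius equation: k = A × exp(-Eₐ/RT)
Step 2: Convert Eₐ to J/mol: 47.5 kJ/mol = 47500 J/mol
Step 3: Calculate the exponent: -Eₐ/(RT) = -47500/(8.314 × 281) = -20.33187
Step 4: k = 4.14e+08 × exp(-20.33187)
Step 5: k = 4.14e+08 × 1.47904e-09 = 6.1232e-01 s⁻¹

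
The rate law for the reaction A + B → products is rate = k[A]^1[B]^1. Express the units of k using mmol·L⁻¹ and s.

(mmol·L⁻¹)⁻¹·s⁻¹

Step 1: Overall order = 1 + 1 = 2.
Step 2: rate has units mmol·L⁻¹·s⁻¹; [A]^1[B]^1 has units (mmol·L⁻¹)^2.
Step 3: k = rate/([A]^1[B]^1), so units of k = (mmol·L⁻¹)^(1-2)·s⁻¹ = (mmol·L⁻¹)⁻¹·s⁻¹.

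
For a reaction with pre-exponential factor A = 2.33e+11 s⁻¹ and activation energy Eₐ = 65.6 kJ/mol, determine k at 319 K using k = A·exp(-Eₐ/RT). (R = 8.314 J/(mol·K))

4.22e+00 s⁻¹

Step 1: Use the Arrhenius equation: k = A × exp(-Eₐ/RT)
Step 2: Convert Eₐ to J/mol: 65.6 kJ/mol = 65600 J/mol
Step 3: Calculate the exponent: -Eₐ/(RT) = -65600/(8.314 × 319) = -24.73450
Step 4: k = 2.33e+11 × exp(-24.73450)
Step 5: k = 2.33e+11 × 1.81110e-11 = 4.2199e+00 s⁻¹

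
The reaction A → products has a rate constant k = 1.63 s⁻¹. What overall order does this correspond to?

first order (1)

Step 1: The units of k for an nth-order reaction are (concentration)^(1-n)·(time)⁻¹.
Step 2: Here k has units s⁻¹, so the concentration exponent is 0.
Step 3: 1 - n = 0 ⇒ n = 1. The reaction is first order.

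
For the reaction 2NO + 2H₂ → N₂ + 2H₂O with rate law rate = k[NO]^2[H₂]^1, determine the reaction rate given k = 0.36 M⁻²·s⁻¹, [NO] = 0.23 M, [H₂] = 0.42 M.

0.007998 M/s

Step 1: The rate law is rate = k[NO]^2[H₂]^1
Step 2: Substitute: rate = 0.36 × (0.23)^2 × (0.42)^1
Step 3: rate = 0.36 × 0.0529 × 0.42 = 0.00799848 M/s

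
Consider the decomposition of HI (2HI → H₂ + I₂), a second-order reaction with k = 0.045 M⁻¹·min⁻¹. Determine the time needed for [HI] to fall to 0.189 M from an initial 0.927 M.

93.61 min

Step 1: For second-order: t = (1/[HI] - 1/[HI]₀)/k
Step 2: t = (1/0.189 - 1/0.927)/0.045
Step 3: t = (5.291 - 1.079)/0.045
Step 4: t = 4.212/0.045 = 93.61 min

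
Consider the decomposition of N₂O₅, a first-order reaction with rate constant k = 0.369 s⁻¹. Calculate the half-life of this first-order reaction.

1.878 s

Step 1: For a first-order reaction, t₁/₂ = ln(2)/k
Step 2: t₁/₂ = ln(2)/0.369
Step 3: t₁/₂ = 0.6931/0.369 = 1.878 s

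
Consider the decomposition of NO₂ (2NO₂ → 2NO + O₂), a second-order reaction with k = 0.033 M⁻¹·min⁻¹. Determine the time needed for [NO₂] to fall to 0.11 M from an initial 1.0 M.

245.2 min

Step 1: For second-order: t = (1/[NO₂] - 1/[NO₂]₀)/k
Step 2: t = (1/0.11 - 1/1.0)/0.033
Step 3: t = (9.091 - 1)/0.033
Step 4: t = 8.091/0.033 = 245.2 min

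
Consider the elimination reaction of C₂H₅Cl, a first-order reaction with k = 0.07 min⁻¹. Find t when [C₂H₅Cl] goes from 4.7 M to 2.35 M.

9.902 min

Step 1: For first-order: t = ln([C₂H₅Cl]₀/[C₂H₅Cl])/k
Step 2: t = ln(4.7/2.35)/0.07
Step 3: t = ln(2)/0.07
Step 4: t = 0.6931/0.07 = 9.902 min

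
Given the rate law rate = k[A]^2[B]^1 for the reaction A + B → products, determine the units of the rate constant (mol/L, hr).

(mol/L)⁻²·hr⁻¹

Step 1: Overall order = 2 + 1 = 3.
Step 2: rate has units mol/L·hr⁻¹; [A]^2[B]^1 has units (mol/L)^3.
Step 3: k = rate/([A]^2[B]^1), so units of k = (mol/L)^(1-3)·hr⁻¹ = (mol/L)⁻²·hr⁻¹.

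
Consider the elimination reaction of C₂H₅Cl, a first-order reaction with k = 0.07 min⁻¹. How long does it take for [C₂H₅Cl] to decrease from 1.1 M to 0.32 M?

17.64 min

Step 1: For first-order: t = ln([C₂H₅Cl]₀/[C₂H₅Cl])/k
Step 2: t = ln(1.1/0.32)/0.07
Step 3: t = ln(3.438)/0.07
Step 4: t = 1.235/0.07 = 17.64 min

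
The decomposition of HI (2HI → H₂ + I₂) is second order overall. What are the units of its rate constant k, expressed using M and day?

M⁻¹·day⁻¹

Step 1: For overall order n, rate = k × (concentration)^n.
Step 2: Rate has units M·day⁻¹; concentration term has units M^2.
Step 3: k = rate / (concentration)^n, so units of k = M^(1-2)·day⁻¹ = M⁻¹·day⁻¹.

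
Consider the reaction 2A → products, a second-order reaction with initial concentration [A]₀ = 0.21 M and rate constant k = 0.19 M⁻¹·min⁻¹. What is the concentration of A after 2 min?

0.1945 M

Step 1: For a second-order reaction: 1/[A] = 1/[A]₀ + kt
Step 2: 1/[A] = 1/0.21 + 0.19 × 2
Step 3: 1/[A] = 4.762 + 0.38 = 5.142
Step 4: [A] = 1/5.142 = 0.1945 M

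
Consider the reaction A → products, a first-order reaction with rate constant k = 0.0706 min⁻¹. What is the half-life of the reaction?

9.818 min

Step 1: For a first-order reaction, t₁/₂ = ln(2)/k
Step 2: t₁/₂ = ln(2)/0.0706
Step 3: t₁/₂ = 0.6931/0.0706 = 9.818 min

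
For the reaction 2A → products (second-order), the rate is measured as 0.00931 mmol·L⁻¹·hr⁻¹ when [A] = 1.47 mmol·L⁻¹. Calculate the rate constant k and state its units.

0.004308 (mmol·L⁻¹)⁻¹·hr⁻¹

Step 1: rate = k[A]^2, so k = rate / [A]^2.
Step 2: k = 0.00931 / (1.47)^2 = 0.00931 / 2.161.
Step 3: k = 0.004308 (mmol·L⁻¹)⁻¹·hr⁻¹.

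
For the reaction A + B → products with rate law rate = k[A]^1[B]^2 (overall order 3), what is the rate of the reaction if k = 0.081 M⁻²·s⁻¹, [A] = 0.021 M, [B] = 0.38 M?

0.0002456 M/s

Step 1: The rate law is rate = k[A]^1[B]^2, overall order = 1+2 = 3
Step 2: Substitute values: rate = 0.081 × (0.021)^1 × (0.38)^2
Step 3: rate = 0.081 × 0.021 × 0.1444 = 0.000245624 M/s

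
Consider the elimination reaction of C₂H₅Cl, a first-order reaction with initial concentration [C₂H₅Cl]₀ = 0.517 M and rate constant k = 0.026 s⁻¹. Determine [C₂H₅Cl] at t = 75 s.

0.07356 M

Step 1: For a first-order reaction: [C₂H₅Cl] = [C₂H₅Cl]₀ × e^(-kt)
Step 2: [C₂H₅Cl] = 0.517 × e^(-0.026 × 75)
Step 3: [C₂H₅Cl] = 0.517 × e^(-1.95)
Step 4: [C₂H₅Cl] = 0.517 × 0.142274 = 0.07356 M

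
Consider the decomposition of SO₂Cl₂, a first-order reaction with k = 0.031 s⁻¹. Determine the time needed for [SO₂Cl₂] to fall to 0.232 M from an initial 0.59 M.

30.11 s

Step 1: For first-order: t = ln([SO₂Cl₂]₀/[SO₂Cl₂])/k
Step 2: t = ln(0.59/0.232)/0.031
Step 3: t = ln(2.543)/0.031
Step 4: t = 0.9334/0.031 = 30.11 s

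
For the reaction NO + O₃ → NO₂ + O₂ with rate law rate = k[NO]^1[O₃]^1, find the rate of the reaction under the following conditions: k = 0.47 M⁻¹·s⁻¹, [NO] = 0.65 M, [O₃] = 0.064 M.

0.01955 M/s

Step 1: The rate law is rate = k[NO]^1[O₃]^1
Step 2: Substitute: rate = 0.47 × (0.65)^1 × (0.064)^1
Step 3: rate = 0.47 × 0.65 × 0.064 = 0.019552 M/s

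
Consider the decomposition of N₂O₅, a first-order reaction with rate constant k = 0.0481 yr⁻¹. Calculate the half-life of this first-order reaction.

14.41 yr

Step 1: For a first-order reaction, t₁/₂ = ln(2)/k
Step 2: t₁/₂ = ln(2)/0.0481
Step 3: t₁/₂ = 0.6931/0.0481 = 14.41 yr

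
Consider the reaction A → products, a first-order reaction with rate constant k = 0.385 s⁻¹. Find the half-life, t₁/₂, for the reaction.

1.8 s

Step 1: For a first-order reaction, t₁/₂ = ln(2)/k
Step 2: t₁/₂ = ln(2)/0.385
Step 3: t₁/₂ = 0.6931/0.385 = 1.8 s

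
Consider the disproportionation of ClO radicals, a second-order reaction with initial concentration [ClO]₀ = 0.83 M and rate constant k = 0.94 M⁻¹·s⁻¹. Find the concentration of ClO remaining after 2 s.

0.3242 M

Step 1: For a second-order reaction: 1/[ClO] = 1/[ClO]₀ + kt
Step 2: 1/[ClO] = 1/0.83 + 0.94 × 2
Step 3: 1/[ClO] = 1.205 + 1.88 = 3.085
Step 4: [ClO] = 1/3.085 = 0.3242 M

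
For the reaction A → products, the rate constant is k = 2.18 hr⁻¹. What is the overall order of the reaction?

first order (1)

Step 1: The units of k for an nth-order reaction are (concentration)^(1-n)·(time)⁻¹.
Step 2: Here k has units hr⁻¹, so the concentration exponent is 0.
Step 3: 1 - n = 0 ⇒ n = 1. The reaction is first order.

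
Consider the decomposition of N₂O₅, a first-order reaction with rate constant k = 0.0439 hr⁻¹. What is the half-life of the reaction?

15.79 hr

Step 1: For a first-order reaction, t₁/₂ = ln(2)/k
Step 2: t₁/₂ = ln(2)/0.0439
Step 3: t₁/₂ = 0.6931/0.0439 = 15.79 hr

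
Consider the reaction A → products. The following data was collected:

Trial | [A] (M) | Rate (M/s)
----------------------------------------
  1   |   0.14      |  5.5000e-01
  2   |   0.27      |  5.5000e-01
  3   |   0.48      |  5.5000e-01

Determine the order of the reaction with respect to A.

zeroth order (0)

Step 1: Compare trials - when concentration changes, rate stays constant.
Step 2: rate₂/rate₁ = 5.5000e-01/5.5000e-01 = 1
Step 3: [A]₂/[A]₁ = 0.27/0.14 = 1.929
Step 4: Since rate ratio ≈ (conc ratio)^0, the reaction is zeroth order.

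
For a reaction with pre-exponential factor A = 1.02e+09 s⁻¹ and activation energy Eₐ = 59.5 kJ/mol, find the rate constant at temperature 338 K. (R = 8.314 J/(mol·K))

6.50e-01 s⁻¹

Step 1: Use the Arrhenius equation: k = A × exp(-Eₐ/RT)
Step 2: Convert Eₐ to J/mol: 59.5 kJ/mol = 59500 J/mol
Step 3: Calculate the exponent: -Eₐ/(RT) = -59500/(8.314 × 338) = -21.17338
Step 4: k = 1.02e+09 × exp(-21.17338)
Step 5: k = 1.02e+09 × 6.37555e-10 = 6.5031e-01 s⁻¹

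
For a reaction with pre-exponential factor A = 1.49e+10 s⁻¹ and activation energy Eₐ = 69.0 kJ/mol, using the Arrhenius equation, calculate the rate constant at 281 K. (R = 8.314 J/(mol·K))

2.22e-03 s⁻¹

Step 1: Use the Arrhenius equation: k = A × exp(-Eₐ/RT)
Step 2: Convert Eₐ to J/mol: 69.0 kJ/mol = 69000 J/mol
Step 3: Calculate the exponent: -Eₐ/(RT) = -69000/(8.314 × 281) = -29.53471
Step 4: k = 1.49e+10 × exp(-29.53471)
Step 5: k = 1.49e+10 × 1.49018e-13 = 2.2204e-03 s⁻¹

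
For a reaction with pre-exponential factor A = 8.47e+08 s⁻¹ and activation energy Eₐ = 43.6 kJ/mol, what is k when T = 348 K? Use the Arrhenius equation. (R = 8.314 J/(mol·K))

2.42e+02 s⁻¹

Step 1: Use the Arrhenius equation: k = A × exp(-Eₐ/RT)
Step 2: Convert Eₐ to J/mol: 43.6 kJ/mol = 43600 J/mol
Step 3: Calculate the exponent: -Eₐ/(RT) = -43600/(8.314 × 348) = -15.06944
Step 4: k = 8.47e+08 × exp(-15.06944)
Step 5: k = 8.47e+08 × 2.85381e-07 = 2.4172e+02 s⁻¹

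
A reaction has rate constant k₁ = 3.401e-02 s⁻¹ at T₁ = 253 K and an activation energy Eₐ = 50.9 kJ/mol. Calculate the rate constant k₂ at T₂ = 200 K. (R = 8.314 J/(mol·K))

5.580e-05 s⁻¹

Step 1: Use the two-temperature Arrhenius form: ln(k₂/k₁) = -Eₐ/R × (1/T₂ - 1/T₁)
Step 2: Convert Eₐ to J/mol: 50.9 kJ/mol = 50900 J/mol
Step 3: 1/T₂ - 1/T₁ = 1/200 - 1/253 = 1.047431e-03 K⁻¹
Step 4: ln(k₂/k₁) = -50900/8.314 × 1.047431e-03 = -6.41259
Step 5: k₂ = k₁ × exp(-6.41259) = 3.401e-02 × 1.64077e-03 = 5.580e-05 s⁻¹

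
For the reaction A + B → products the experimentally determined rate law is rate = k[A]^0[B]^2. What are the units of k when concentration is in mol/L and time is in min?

(mol/L)⁻¹·min⁻¹

Step 1: Overall order = 0 + 2 = 2.
Step 2: rate has units mol/L·min⁻¹; [A]^0[B]^2 has units (mol/L)^2.
Step 3: k = rate/([A]^0[B]^2), so units of k = (mol/L)^(1-2)·min⁻¹ = (mol/L)⁻¹·min⁻¹.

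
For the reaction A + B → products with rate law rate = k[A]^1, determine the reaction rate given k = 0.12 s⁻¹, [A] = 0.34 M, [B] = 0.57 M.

0.0408 M/s

Step 1: The rate law is rate = k[A]^1
Step 2: Note that the rate does not depend on [B] (zero order in B).
Step 3: rate = 0.12 × (0.34)^1 = 0.0408 M/s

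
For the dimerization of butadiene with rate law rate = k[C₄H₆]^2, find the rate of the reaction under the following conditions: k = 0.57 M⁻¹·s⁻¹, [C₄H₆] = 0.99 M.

0.5587 M/s

Step 1: Identify the rate law: rate = k[C₄H₆]^2
Step 2: Substitute values: rate = 0.57 × (0.99)^2
Step 3: Calculate: rate = 0.57 × 0.9801 = 0.558657 M/s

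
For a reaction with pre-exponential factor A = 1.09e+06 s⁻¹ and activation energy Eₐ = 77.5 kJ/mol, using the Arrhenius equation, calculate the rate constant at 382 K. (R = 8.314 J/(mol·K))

2.75e-05 s⁻¹

Step 1: Use the Arrhenius equation: k = A × exp(-Eₐ/RT)
Step 2: Convert Eₐ to J/mol: 77.5 kJ/mol = 77500 J/mol
Step 3: Calculate the exponent: -Eₐ/(RT) = -77500/(8.314 × 382) = -24.40216
Step 4: k = 1.09e+06 × exp(-24.40216)
Step 5: k = 1.09e+06 × 2.52509e-11 = 2.7523e-05 s⁻¹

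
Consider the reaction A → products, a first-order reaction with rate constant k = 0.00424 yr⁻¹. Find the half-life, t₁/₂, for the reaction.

163.5 yr

Step 1: For a first-order reaction, t₁/₂ = ln(2)/k
Step 2: t₁/₂ = ln(2)/0.00424
Step 3: t₁/₂ = 0.6931/0.00424 = 163.5 yr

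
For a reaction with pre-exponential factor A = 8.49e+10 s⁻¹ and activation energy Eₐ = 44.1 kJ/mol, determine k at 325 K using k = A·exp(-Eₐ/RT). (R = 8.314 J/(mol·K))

6.93e+03 s⁻¹

Step 1: Use the Arrhenius equation: k = A × exp(-Eₐ/RT)
Step 2: Convert Eₐ to J/mol: 44.1 kJ/mol = 44100 J/mol
Step 3: Calculate the exponent: -Eₐ/(RT) = -44100/(8.314 × 325) = -16.32094
Step 4: k = 8.49e+10 × exp(-16.32094)
Step 5: k = 8.49e+10 × 8.16405e-08 = 6.9313e+03 s⁻¹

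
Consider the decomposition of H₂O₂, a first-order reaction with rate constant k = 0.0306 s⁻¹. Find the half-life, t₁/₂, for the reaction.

22.65 s

Step 1: For a first-order reaction, t₁/₂ = ln(2)/k
Step 2: t₁/₂ = ln(2)/0.0306
Step 3: t₁/₂ = 0.6931/0.0306 = 22.65 s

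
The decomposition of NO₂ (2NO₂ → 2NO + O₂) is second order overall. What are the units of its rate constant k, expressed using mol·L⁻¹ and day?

(mol·L⁻¹)⁻¹·day⁻¹

Step 1: For overall order n, rate = k × (concentration)^n.
Step 2: Rate has units mol·L⁻¹·day⁻¹; concentration term has units (mol·L⁻¹)^2.
Step 3: k = rate / (concentration)^n, so units of k = (mol·L⁻¹)^(1-2)·day⁻¹ = (mol·L⁻¹)⁻¹·day⁻¹.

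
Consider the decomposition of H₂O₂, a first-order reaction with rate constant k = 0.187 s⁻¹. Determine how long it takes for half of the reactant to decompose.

3.707 s

Step 1: For a first-order reaction, t₁/₂ = ln(2)/k
Step 2: t₁/₂ = ln(2)/0.187
Step 3: t₁/₂ = 0.6931/0.187 = 3.707 s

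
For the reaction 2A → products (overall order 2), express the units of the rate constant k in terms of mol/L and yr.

(mol/L)⁻¹·yr⁻¹

Step 1: For overall order n, rate = k × (concentration)^n.
Step 2: Rate has units mol/L·yr⁻¹; concentration term has units (mol/L)^2.
Step 3: k = rate / (concentration)^n, so units of k = (mol/L)^(1-2)·yr⁻¹ = (mol/L)⁻¹·yr⁻¹.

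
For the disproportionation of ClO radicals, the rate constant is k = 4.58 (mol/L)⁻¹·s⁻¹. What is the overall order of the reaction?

second order (2)

Step 1: The units of k for an nth-order reaction are (concentration)^(1-n)·(time)⁻¹.
Step 2: Here k has units (mol/L)⁻¹·s⁻¹, so the concentration exponent is -1.
Step 3: 1 - n = -1 ⇒ n = 2. The reaction is second order.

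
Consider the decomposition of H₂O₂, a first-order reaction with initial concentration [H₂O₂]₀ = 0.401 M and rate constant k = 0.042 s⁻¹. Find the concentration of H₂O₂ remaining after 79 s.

0.01453 M

Step 1: For a first-order reaction: [H₂O₂] = [H₂O₂]₀ × e^(-kt)
Step 2: [H₂O₂] = 0.401 × e^(-0.042 × 79)
Step 3: [H₂O₂] = 0.401 × e^(-3.318)
Step 4: [H₂O₂] = 0.401 × 0.0362252 = 0.01453 M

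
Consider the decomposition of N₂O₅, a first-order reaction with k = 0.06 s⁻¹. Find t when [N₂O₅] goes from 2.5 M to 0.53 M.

25.85 s

Step 1: For first-order: t = ln([N₂O₅]₀/[N₂O₅])/k
Step 2: t = ln(2.5/0.53)/0.06
Step 3: t = ln(4.717)/0.06
Step 4: t = 1.551/0.06 = 25.85 s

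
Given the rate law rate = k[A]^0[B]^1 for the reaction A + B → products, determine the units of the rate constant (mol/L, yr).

yr⁻¹

Step 1: Overall order = 0 + 1 = 1.
Step 2: rate has units mol/L·yr⁻¹; [A]^0[B]^1 has units (mol/L)^1.
Step 3: k = rate/([A]^0[B]^1), so units of k = (mol/L)^(1-1)·yr⁻¹ = yr⁻¹.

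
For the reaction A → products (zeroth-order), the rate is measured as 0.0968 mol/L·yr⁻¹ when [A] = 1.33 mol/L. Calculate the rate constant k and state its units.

0.0968 mol/L·yr⁻¹

Step 1: For a zeroth-order reaction, rate = k (independent of concentration).
Step 2: k = rate = 0.0968 mol/L·yr⁻¹.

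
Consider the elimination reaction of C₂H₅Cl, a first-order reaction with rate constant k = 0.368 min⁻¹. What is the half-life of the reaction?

1.884 min

Step 1: For a first-order reaction, t₁/₂ = ln(2)/k
Step 2: t₁/₂ = ln(2)/0.368
Step 3: t₁/₂ = 0.6931/0.368 = 1.884 min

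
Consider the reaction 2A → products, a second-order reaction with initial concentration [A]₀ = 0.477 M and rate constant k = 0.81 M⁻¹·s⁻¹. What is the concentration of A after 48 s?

0.0244 M

Step 1: For a second-order reaction: 1/[A] = 1/[A]₀ + kt
Step 2: 1/[A] = 1/0.477 + 0.81 × 48
Step 3: 1/[A] = 2.096 + 38.88 = 40.98
Step 4: [A] = 1/40.98 = 0.0244 M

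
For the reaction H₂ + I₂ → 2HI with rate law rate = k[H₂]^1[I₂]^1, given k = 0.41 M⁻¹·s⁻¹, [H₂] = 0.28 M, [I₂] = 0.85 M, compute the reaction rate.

0.09758 M/s

Step 1: The rate law is rate = k[H₂]^1[I₂]^1
Step 2: Substitute: rate = 0.41 × (0.28)^1 × (0.85)^1
Step 3: rate = 0.41 × 0.28 × 0.85 = 0.09758 M/s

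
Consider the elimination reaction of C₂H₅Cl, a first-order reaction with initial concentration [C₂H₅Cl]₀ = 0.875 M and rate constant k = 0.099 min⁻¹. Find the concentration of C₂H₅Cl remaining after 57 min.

0.003099 M

Step 1: For a first-order reaction: [C₂H₅Cl] = [C₂H₅Cl]₀ × e^(-kt)
Step 2: [C₂H₅Cl] = 0.875 × e^(-0.099 × 57)
Step 3: [C₂H₅Cl] = 0.875 × e^(-5.643)
Step 4: [C₂H₅Cl] = 0.875 × 0.00354223 = 0.003099 M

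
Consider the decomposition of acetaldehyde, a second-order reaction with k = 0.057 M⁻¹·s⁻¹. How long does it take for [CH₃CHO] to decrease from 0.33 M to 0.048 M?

312.3 s

Step 1: For second-order: t = (1/[CH₃CHO] - 1/[CH₃CHO]₀)/k
Step 2: t = (1/0.048 - 1/0.33)/0.057
Step 3: t = (20.83 - 3.03)/0.057
Step 4: t = 17.8/0.057 = 312.3 s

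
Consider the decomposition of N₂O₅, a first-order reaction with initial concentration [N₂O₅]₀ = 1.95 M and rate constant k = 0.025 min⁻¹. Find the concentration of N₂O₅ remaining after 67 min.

0.3653 M

Step 1: For a first-order reaction: [N₂O₅] = [N₂O₅]₀ × e^(-kt)
Step 2: [N₂O₅] = 1.95 × e^(-0.025 × 67)
Step 3: [N₂O₅] = 1.95 × e^(-1.675)
Step 4: [N₂O₅] = 1.95 × 0.187308 = 0.3653 M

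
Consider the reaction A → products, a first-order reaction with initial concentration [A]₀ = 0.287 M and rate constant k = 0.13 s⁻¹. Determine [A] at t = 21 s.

0.01872 M

Step 1: For a first-order reaction: [A] = [A]₀ × e^(-kt)
Step 2: [A] = 0.287 × e^(-0.13 × 21)
Step 3: [A] = 0.287 × e^(-2.73)
Step 4: [A] = 0.287 × 0.0652193 = 0.01872 M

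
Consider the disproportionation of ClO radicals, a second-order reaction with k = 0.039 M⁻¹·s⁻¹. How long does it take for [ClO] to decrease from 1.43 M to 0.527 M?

30.72 s

Step 1: For second-order: t = (1/[ClO] - 1/[ClO]₀)/k
Step 2: t = (1/0.527 - 1/1.43)/0.039
Step 3: t = (1.898 - 0.6993)/0.039
Step 4: t = 1.198/0.039 = 30.72 s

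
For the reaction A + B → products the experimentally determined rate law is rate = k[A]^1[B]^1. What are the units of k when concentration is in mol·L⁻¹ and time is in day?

(mol·L⁻¹)⁻¹·day⁻¹

Step 1: Overall order = 1 + 1 = 2.
Step 2: rate has units mol·L⁻¹·day⁻¹; [A]^1[B]^1 has units (mol·L⁻¹)^2.
Step 3: k = rate/([A]^1[B]^1), so units of k = (mol·L⁻¹)^(1-2)·day⁻¹ = (mol·L⁻¹)⁻¹·day⁻¹.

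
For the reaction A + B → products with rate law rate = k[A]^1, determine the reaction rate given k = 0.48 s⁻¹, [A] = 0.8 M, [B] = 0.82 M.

0.384 M/s

Step 1: The rate law is rate = k[A]^1
Step 2: Note that the rate does not depend on [B] (zero order in B).
Step 3: rate = 0.48 × (0.8)^1 = 0.384 M/s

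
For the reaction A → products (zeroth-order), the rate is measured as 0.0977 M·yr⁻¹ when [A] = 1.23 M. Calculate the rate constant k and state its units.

0.0977 M·yr⁻¹

Step 1: For a zeroth-order reaction, rate = k (independent of concentration).
Step 2: k = rate = 0.0977 M·yr⁻¹.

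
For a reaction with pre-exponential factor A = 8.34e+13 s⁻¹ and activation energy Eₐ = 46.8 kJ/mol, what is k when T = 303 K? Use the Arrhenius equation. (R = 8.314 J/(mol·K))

7.13e+05 s⁻¹

Step 1: Use the Arrhenius equation: k = A × exp(-Eₐ/RT)
Step 2: Convert Eₐ to J/mol: 46.8 kJ/mol = 46800 J/mol
Step 3: Calculate the exponent: -Eₐ/(RT) = -46800/(8.314 × 303) = -18.57775
Step 4: k = 8.34e+13 × exp(-18.57775)
Step 5: k = 8.34e+13 × 8.54645e-09 = 7.1277e+05 s⁻¹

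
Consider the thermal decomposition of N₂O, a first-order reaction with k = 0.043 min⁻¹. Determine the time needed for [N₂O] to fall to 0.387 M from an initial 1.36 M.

29.23 min

Step 1: For first-order: t = ln([N₂O]₀/[N₂O])/k
Step 2: t = ln(1.36/0.387)/0.043
Step 3: t = ln(3.514)/0.043
Step 4: t = 1.257/0.043 = 29.23 min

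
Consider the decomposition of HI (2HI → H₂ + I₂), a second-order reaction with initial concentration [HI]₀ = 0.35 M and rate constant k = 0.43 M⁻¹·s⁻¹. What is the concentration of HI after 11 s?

0.1318 M

Step 1: For a second-order reaction: 1/[HI] = 1/[HI]₀ + kt
Step 2: 1/[HI] = 1/0.35 + 0.43 × 11
Step 3: 1/[HI] = 2.857 + 4.73 = 7.587
Step 4: [HI] = 1/7.587 = 0.1318 M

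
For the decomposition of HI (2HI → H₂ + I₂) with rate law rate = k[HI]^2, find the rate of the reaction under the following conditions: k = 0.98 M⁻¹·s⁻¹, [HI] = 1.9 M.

3.538 M/s

Step 1: Identify the rate law: rate = k[HI]^2
Step 2: Substitute values: rate = 0.98 × (1.9)^2
Step 3: Calculate: rate = 0.98 × 3.61 = 3.5378 M/s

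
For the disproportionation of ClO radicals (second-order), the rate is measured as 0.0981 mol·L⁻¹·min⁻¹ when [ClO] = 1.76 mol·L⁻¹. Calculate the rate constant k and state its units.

0.03167 (mol·L⁻¹)⁻¹·min⁻¹

Step 1: rate = k[ClO]^2, so k = rate / [ClO]^2.
Step 2: k = 0.0981 / (1.76)^2 = 0.0981 / 3.098.
Step 3: k = 0.03167 (mol·L⁻¹)⁻¹·min⁻¹.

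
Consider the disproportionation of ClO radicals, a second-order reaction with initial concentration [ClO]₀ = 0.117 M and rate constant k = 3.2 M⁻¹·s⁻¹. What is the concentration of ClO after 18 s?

0.01512 M

Step 1: For a second-order reaction: 1/[ClO] = 1/[ClO]₀ + kt
Step 2: 1/[ClO] = 1/0.117 + 3.2 × 18
Step 3: 1/[ClO] = 8.547 + 57.6 = 66.15
Step 4: [ClO] = 1/66.15 = 0.01512 M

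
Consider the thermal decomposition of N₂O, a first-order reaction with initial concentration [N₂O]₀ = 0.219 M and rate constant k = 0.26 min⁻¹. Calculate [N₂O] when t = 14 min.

0.005749 M

Step 1: For a first-order reaction: [N₂O] = [N₂O]₀ × e^(-kt)
Step 2: [N₂O] = 0.219 × e^(-0.26 × 14)
Step 3: [N₂O] = 0.219 × e^(-3.64)
Step 4: [N₂O] = 0.219 × 0.0262523 = 0.005749 M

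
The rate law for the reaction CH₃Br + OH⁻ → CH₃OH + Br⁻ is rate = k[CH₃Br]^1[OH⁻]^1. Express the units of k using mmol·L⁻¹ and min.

(mmol·L⁻¹)⁻¹·min⁻¹

Step 1: Overall order = 1 + 1 = 2.
Step 2: rate has units mmol·L⁻¹·min⁻¹; [CH₃Br]^1[OH⁻]^1 has units (mmol·L⁻¹)^2.
Step 3: k = rate/([CH₃Br]^1[OH⁻]^1), so units of k = (mmol·L⁻¹)^(1-2)·min⁻¹ = (mmol·L⁻¹)⁻¹·min⁻¹.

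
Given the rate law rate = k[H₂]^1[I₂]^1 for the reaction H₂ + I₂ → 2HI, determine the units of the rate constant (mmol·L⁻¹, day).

(mmol·L⁻¹)⁻¹·day⁻¹

Step 1: Overall order = 1 + 1 = 2.
Step 2: rate has units mmol·L⁻¹·day⁻¹; [H₂]^1[I₂]^1 has units (mmol·L⁻¹)^2.
Step 3: k = rate/([H₂]^1[I₂]^1), so units of k = (mmol·L⁻¹)^(1-2)·day⁻¹ = (mmol·L⁻¹)⁻¹·day⁻¹.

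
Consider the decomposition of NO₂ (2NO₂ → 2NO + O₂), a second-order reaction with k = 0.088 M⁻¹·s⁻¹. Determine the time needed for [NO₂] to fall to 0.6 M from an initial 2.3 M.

14 s

Step 1: For second-order: t = (1/[NO₂] - 1/[NO₂]₀)/k
Step 2: t = (1/0.6 - 1/2.3)/0.088
Step 3: t = (1.667 - 0.4348)/0.088
Step 4: t = 1.232/0.088 = 14 s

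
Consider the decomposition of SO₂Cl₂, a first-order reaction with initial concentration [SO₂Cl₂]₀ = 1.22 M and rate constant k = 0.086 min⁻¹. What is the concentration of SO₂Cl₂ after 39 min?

0.04263 M

Step 1: For a first-order reaction: [SO₂Cl₂] = [SO₂Cl₂]₀ × e^(-kt)
Step 2: [SO₂Cl₂] = 1.22 × e^(-0.086 × 39)
Step 3: [SO₂Cl₂] = 1.22 × e^(-3.354)
Step 4: [SO₂Cl₂] = 1.22 × 0.0349443 = 0.04263 M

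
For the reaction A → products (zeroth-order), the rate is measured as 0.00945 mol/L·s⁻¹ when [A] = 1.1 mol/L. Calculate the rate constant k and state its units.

0.00945 mol/L·s⁻¹

Step 1: For a zeroth-order reaction, rate = k (independent of concentration).
Step 2: k = rate = 0.00945 mol/L·s⁻¹.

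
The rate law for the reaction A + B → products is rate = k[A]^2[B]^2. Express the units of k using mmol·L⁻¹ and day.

(mmol·L⁻¹)⁻³·day⁻¹

Step 1: Overall order = 2 + 2 = 4.
Step 2: rate has units mmol·L⁻¹·day⁻¹; [A]^2[B]^2 has units (mmol·L⁻¹)^4.
Step 3: k = rate/([A]^2[B]^2), so units of k = (mmol·L⁻¹)^(1-4)·day⁻¹ = (mmol·L⁻¹)⁻³·day⁻¹.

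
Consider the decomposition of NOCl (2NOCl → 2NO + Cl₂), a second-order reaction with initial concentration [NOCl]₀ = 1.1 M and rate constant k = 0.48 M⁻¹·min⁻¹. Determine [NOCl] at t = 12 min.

0.1499 M

Step 1: For a second-order reaction: 1/[NOCl] = 1/[NOCl]₀ + kt
Step 2: 1/[NOCl] = 1/1.1 + 0.48 × 12
Step 3: 1/[NOCl] = 0.9091 + 5.76 = 6.669
Step 4: [NOCl] = 1/6.669 = 0.1499 M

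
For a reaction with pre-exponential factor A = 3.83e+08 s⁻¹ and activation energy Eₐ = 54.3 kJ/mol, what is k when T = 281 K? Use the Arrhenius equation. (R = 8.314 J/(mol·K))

3.08e-02 s⁻¹

Step 1: Use the Arrhenius equation: k = A × exp(-Eₐ/RT)
Step 2: Convert Eₐ to J/mol: 54.3 kJ/mol = 54300 J/mol
Step 3: Calculate the exponent: -Eₐ/(RT) = -54300/(8.314 × 281) = -23.24253
Step 4: k = 3.83e+08 × exp(-23.24253)
Step 5: k = 3.83e+08 × 8.05188e-11 = 3.0839e-02 s⁻¹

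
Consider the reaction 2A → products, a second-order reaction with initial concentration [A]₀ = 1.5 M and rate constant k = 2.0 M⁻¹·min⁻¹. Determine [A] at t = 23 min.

0.02143 M

Step 1: For a second-order reaction: 1/[A] = 1/[A]₀ + kt
Step 2: 1/[A] = 1/1.5 + 2.0 × 23
Step 3: 1/[A] = 0.6667 + 46 = 46.67
Step 4: [A] = 1/46.67 = 0.02143 M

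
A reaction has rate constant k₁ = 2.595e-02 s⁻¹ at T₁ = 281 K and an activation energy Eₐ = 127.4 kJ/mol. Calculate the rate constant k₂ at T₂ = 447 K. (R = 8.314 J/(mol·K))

1.619e+07 s⁻¹

Step 1: Use the two-temperature Arrhenius form: ln(k₂/k₁) = -Eₐ/R × (1/T₂ - 1/T₁)
Step 2: Convert Eₐ to J/mol: 127.4 kJ/mol = 127400 J/mol
Step 3: 1/T₂ - 1/T₁ = 1/447 - 1/281 = -1.321582e-03 K⁻¹
Step 4: ln(k₂/k₁) = -127400/8.314 × -1.321582e-03 = 20.25133
Step 5: k₂ = k₁ × exp(20.25133) = 2.595e-02 × 6.23794e+08 = 1.619e+07 s⁻¹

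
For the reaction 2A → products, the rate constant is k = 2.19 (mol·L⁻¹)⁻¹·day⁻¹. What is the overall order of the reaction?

second order (2)

Step 1: The units of k for an nth-order reaction are (concentration)^(1-n)·(time)⁻¹.
Step 2: Here k has units (mol·L⁻¹)⁻¹·day⁻¹, so the concentration exponent is -1.
Step 3: 1 - n = -1 ⇒ n = 2. The reaction is second order.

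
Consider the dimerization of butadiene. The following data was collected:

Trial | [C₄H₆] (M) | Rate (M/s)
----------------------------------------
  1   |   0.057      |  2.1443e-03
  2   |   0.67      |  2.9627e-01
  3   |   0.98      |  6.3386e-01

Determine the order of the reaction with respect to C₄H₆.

second order (2)

Step 1: Compare trials to find order n where rate₂/rate₁ = ([C₄H₆]₂/[C₄H₆]₁)^n
Step 2: rate₂/rate₁ = 2.9627e-01/2.1443e-03 = 138.2
Step 3: [C₄H₆]₂/[C₄H₆]₁ = 0.67/0.057 = 11.75
Step 4: n = ln(138.2)/ln(11.75) = 2.00 ≈ 2
Step 5: The reaction is second order in C₄H₆.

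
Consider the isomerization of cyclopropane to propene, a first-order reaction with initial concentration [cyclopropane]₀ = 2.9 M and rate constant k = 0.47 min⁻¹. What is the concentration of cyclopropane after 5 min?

0.2766 M

Step 1: For a first-order reaction: [cyclopropane] = [cyclopropane]₀ × e^(-kt)
Step 2: [cyclopropane] = 2.9 × e^(-0.47 × 5)
Step 3: [cyclopropane] = 2.9 × e^(-2.35)
Step 4: [cyclopropane] = 2.9 × 0.0953692 = 0.2766 M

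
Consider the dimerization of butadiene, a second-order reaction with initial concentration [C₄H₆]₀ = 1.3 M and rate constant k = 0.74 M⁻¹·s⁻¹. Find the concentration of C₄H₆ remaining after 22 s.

0.05865 M

Step 1: For a second-order reaction: 1/[C₄H₆] = 1/[C₄H₆]₀ + kt
Step 2: 1/[C₄H₆] = 1/1.3 + 0.74 × 22
Step 3: 1/[C₄H₆] = 0.7692 + 16.28 = 17.05
Step 4: [C₄H₆] = 1/17.05 = 0.05865 M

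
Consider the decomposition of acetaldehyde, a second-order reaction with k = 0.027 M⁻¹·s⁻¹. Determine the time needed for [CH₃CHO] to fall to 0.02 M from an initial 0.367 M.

1751 s

Step 1: For second-order: t = (1/[CH₃CHO] - 1/[CH₃CHO]₀)/k
Step 2: t = (1/0.02 - 1/0.367)/0.027
Step 3: t = (50 - 2.725)/0.027
Step 4: t = 47.28/0.027 = 1751 s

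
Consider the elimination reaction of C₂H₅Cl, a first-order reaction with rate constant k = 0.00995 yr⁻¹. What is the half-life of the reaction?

69.66 yr

Step 1: For a first-order reaction, t₁/₂ = ln(2)/k
Step 2: t₁/₂ = ln(2)/0.00995
Step 3: t₁/₂ = 0.6931/0.00995 = 69.66 yr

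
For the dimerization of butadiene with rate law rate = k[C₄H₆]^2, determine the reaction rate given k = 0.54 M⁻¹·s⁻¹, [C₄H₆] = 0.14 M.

0.01058 M/s

Step 1: Identify the rate law: rate = k[C₄H₆]^2
Step 2: Substitute values: rate = 0.54 × (0.14)^2
Step 3: Calculate: rate = 0.54 × 0.0196 = 0.010584 M/s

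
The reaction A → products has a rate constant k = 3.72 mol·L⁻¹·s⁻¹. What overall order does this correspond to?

zeroth order (0)

Step 1: The units of k for an nth-order reaction are (concentration)^(1-n)·(time)⁻¹.
Step 2: Here k has units mol·L⁻¹·s⁻¹, so the concentration exponent is 1.
Step 3: 1 - n = 1 ⇒ n = 0. The reaction is zeroth order.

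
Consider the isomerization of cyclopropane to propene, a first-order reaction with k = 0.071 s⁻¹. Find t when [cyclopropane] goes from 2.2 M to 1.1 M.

9.763 s

Step 1: For first-order: t = ln([cyclopropane]₀/[cyclopropane])/k
Step 2: t = ln(2.2/1.1)/0.071
Step 3: t = ln(2)/0.071
Step 4: t = 0.6931/0.071 = 9.763 s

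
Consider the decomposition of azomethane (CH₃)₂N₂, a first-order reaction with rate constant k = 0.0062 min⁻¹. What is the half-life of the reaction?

111.8 min

Step 1: For a first-order reaction, t₁/₂ = ln(2)/k
Step 2: t₁/₂ = ln(2)/0.0062
Step 3: t₁/₂ = 0.6931/0.0062 = 111.8 min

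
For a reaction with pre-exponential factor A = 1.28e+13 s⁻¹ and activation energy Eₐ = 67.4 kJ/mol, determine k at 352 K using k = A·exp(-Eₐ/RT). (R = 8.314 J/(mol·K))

1.27e+03 s⁻¹

Step 1: Use the Arrhenius equation: k = A × exp(-Eₐ/RT)
Step 2: Convert Eₐ to J/mol: 67.4 kJ/mol = 67400 J/mol
Step 3: Calculate the exponent: -Eₐ/(RT) = -67400/(8.314 × 352) = -23.03070
Step 4: k = 1.28e+13 × exp(-23.03070)
Step 5: k = 1.28e+13 × 9.95163e-11 = 1.2738e+03 s⁻¹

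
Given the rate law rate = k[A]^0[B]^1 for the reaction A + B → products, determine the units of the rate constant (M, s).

s⁻¹

Step 1: Overall order = 0 + 1 = 1.
Step 2: rate has units M·s⁻¹; [A]^0[B]^1 has units M^1.
Step 3: k = rate/([A]^0[B]^1), so units of k = M^(1-1)·s⁻¹ = s⁻¹.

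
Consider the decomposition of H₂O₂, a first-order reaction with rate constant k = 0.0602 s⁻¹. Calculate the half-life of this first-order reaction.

11.51 s

Step 1: For a first-order reaction, t₁/₂ = ln(2)/k
Step 2: t₁/₂ = ln(2)/0.0602
Step 3: t₁/₂ = 0.6931/0.0602 = 11.51 s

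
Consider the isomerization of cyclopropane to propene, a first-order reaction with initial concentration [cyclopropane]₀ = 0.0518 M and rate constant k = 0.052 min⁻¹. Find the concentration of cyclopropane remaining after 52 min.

0.003467 M

Step 1: For a first-order reaction: [cyclopropane] = [cyclopropane]₀ × e^(-kt)
Step 2: [cyclopropane] = 0.0518 × e^(-0.052 × 52)
Step 3: [cyclopropane] = 0.0518 × e^(-2.704)
Step 4: [cyclopropane] = 0.0518 × 0.0669372 = 0.003467 M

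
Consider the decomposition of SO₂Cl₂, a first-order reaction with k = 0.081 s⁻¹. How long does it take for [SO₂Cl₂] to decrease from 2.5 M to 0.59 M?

17.83 s

Step 1: For first-order: t = ln([SO₂Cl₂]₀/[SO₂Cl₂])/k
Step 2: t = ln(2.5/0.59)/0.081
Step 3: t = ln(4.237)/0.081
Step 4: t = 1.444/0.081 = 17.83 s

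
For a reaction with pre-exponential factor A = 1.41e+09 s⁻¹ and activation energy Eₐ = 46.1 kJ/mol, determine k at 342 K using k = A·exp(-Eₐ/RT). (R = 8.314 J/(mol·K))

1.28e+02 s⁻¹

Step 1: Use the Arrhenius equation: k = A × exp(-Eₐ/RT)
Step 2: Convert Eₐ to J/mol: 46.1 kJ/mol = 46100 J/mol
Step 3: Calculate the exponent: -Eₐ/(RT) = -46100/(8.314 × 342) = -16.21305
Step 4: k = 1.41e+09 × exp(-16.21305)
Step 5: k = 1.41e+09 × 9.09414e-08 = 1.2823e+02 s⁻¹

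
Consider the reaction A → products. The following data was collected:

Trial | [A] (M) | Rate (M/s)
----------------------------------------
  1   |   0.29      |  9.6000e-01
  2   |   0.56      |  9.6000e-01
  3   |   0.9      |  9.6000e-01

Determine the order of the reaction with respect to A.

zeroth order (0)

Step 1: Compare trials - when concentration changes, rate stays constant.
Step 2: rate₂/rate₁ = 9.6000e-01/9.6000e-01 = 1
Step 3: [A]₂/[A]₁ = 0.56/0.29 = 1.931
Step 4: Since rate ratio ≈ (conc ratio)^0, the reaction is zeroth order.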